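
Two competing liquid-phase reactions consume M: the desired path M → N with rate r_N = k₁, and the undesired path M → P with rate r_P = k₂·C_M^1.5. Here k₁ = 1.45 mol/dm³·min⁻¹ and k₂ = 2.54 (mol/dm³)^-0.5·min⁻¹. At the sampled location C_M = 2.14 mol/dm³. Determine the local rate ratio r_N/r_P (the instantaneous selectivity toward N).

S_{N/P} = r_N/r_P = (k₁)/(k₂·C_M^1.5) = (k₁/k₂)·C_M^-1.5.
= (1.45) / (2.54×2.140^1.5) = 1.450/7.952 = 0.182.

0.182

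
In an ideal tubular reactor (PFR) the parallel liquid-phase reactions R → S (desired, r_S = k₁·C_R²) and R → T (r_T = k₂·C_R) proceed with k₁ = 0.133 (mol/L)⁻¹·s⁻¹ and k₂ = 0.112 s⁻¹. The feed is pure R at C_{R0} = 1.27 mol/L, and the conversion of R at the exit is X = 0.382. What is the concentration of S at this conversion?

C_R = C_{R0}(1−X) = 0.7849 mol/L.
Along a PFR/batch, dC_T/dC_R = −r_T/(r_S+r_T) = −k₂/(k₂+k₁·C_R).
Integrating from C_{R0} to C_R: C_T = (0.112/0.133)·ln[(0.112+0.133·1.27)/(0.112+0.133·0.785)] = 0.8421·ln(0.2809/0.2164) = 0.2198 mol/L.
Then C_S = (C_{R0}−C_R) − C_T = 0.4851 − 0.2198 = 0.2654 mol/L.

0.265 mol/L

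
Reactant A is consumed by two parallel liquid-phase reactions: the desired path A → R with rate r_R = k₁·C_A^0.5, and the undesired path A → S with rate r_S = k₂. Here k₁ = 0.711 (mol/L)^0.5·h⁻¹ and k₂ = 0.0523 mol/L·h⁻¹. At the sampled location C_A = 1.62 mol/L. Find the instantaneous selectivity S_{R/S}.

S_{R/S} = r_R/r_S = (k₁·C_A^0.5)/(k₂) = (k₁/k₂)·C_A^0.5.
= (0.711×1.620^0.5) / (0.0523) = 0.9050/0.05230 = 17.3.

17.3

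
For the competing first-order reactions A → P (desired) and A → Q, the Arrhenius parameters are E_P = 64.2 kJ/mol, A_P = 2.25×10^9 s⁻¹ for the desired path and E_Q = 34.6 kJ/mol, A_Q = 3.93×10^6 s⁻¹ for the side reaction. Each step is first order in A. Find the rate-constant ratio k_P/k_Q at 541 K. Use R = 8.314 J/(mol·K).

0.794

k_P/k_Q = (A_P/A_Q)·exp[−(E_P−E_Q)/(RT)] = (A_P/A_Q)·exp[(E_Q−E_P)/(RT)].
(E_Q−E_P)/(RT) = (34.6−64.2)×10³/(8.314×541) = -29600/4498 = -6.581.
k_P/k_Q = (2.25×10^9/3.93×10^6)·exp(-6.581) = 572.5 × 0.001387 = 0.794.
Since E_P > E_Q, raising the temperature improves selectivity toward P.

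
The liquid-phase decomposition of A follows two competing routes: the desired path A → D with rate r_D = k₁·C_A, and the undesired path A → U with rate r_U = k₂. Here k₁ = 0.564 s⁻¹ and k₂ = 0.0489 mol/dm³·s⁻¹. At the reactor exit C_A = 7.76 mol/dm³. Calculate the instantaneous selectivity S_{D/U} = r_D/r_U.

S_{D/U} = r_D/r_U = (k₁·C_A)/(k₂) = (k₁/k₂)·C_A.
= (0.564×7.760) / (0.0489) = 4.377/0.04890 = 89.5.
Since the desired path is higher order in A, keeping C_A high (PFR or concentrated feed) favours D.

89.5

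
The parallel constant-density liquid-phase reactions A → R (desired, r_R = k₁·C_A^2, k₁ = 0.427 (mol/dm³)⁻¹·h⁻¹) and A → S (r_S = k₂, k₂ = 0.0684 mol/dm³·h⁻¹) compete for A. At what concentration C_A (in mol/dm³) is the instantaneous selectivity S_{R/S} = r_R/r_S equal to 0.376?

S_{R/S} = (k₁/k₂)·C_A^2 ⇒ C_A = (S·k₂/k₁)^(0.5).
= (0.376×0.0684/0.427)^(0.5) = (0.06023)^(0.5) = 0.245 mol/dm³.

0.245 mol/dm³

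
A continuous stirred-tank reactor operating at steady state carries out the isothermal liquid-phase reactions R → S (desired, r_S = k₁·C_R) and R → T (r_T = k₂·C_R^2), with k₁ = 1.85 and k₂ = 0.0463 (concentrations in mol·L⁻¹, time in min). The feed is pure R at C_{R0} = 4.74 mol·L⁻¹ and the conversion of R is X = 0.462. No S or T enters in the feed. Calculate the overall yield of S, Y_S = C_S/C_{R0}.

Exit C_R = C_{R0}(1−X) = 4.74×0.538 = 2.550 mol·L⁻¹.
Rates in a CSTR are evaluated at the outlet concentration: r_S = 1.85×2.550 = 4.718, r_T = 0.0463×2.550^2 = 0.3011.
Fraction of consumed R going to S: r_S/(r_S+r_T) = 0.9400.
C_S = 0.9400·C_{R0}·X = 0.9400×4.74×0.462 = 2.06 mol·L⁻¹; Y_S = C_S/C_{R0} = 0.434.

0.434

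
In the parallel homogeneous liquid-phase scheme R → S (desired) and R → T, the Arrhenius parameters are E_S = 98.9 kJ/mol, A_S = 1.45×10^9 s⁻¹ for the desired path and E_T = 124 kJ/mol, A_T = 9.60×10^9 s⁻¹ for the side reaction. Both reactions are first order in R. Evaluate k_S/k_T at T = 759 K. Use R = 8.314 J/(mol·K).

With equal orders, S_{S/T} = k_S/k_T = (A_S/A_T)·exp[(E_T−E_S)/(RT)].
(E_T−E_S)/(RT) = (124−98.9)×10³/(8.314×759) = 25100/6310 = 3.978.
k_S/k_T = (1.45×10^9/9.60×10^9)·exp(3.978) = 0.1510 × 53.39 = 8.06.
Since E_S < E_T, lowering the temperature improves selectivity toward S.

8.06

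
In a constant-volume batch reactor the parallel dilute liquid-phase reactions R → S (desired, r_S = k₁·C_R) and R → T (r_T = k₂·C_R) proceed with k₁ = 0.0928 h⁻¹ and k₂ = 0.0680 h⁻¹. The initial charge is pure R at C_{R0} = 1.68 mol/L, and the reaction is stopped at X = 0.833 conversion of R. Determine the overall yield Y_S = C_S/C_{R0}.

0.481

C_R = C_{R0}(1−X) = 0.2806 mol/L.
Both paths are first order in R, so the instantaneous fraction to S is constant: dC_S/d(−C_R) = k₁/(k₁+k₂) = 0.5771.
C_S = 0.5771·(C_{R0}−C_R) = 0.5771×1.399 = 0.808 mol/L.
Y_S = C_S/C_{R0} = 0.8076/1.68 = 0.481.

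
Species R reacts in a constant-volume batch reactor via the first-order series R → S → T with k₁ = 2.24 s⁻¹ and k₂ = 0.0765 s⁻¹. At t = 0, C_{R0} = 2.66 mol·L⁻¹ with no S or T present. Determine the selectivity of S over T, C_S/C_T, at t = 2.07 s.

The intermediate concentration in a first-order A→B→C sequence is C_S = k₁C_{R0}(e^(−k₁t) − e^(−k₂t))/(k₂−k₁).
e^(−k₁t) = e^(−2.24×2.07) = e^(−4.637) = 0.009689; e^(−k₂t) = e^(−0.1584) = 0.8535.
C_S = 2.24×2.66/(0.0765−2.24) × (0.009689−0.8535) = (-2.754)×(-0.8439) = 2.324 mol·L⁻¹.
C_R = C_{R0}e^(−k₁t) = 0.02577 mol·L⁻¹, so C_T = C_{R0}−C_R−C_S = 0.3102 mol·L⁻¹; C_S/C_T = 7.49.

7.49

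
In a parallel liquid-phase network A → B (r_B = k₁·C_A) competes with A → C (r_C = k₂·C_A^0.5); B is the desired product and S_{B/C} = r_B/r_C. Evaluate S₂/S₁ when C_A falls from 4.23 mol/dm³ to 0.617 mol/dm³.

S_{B/C} = (k₁/k₂)·C_A^0.5, so S₂/S₁ = (C_{A,2}/C_{A,1})^0.5.
= (0.617/4.23)^0.5 = (0.1459)^0.5 = 0.382.

0.382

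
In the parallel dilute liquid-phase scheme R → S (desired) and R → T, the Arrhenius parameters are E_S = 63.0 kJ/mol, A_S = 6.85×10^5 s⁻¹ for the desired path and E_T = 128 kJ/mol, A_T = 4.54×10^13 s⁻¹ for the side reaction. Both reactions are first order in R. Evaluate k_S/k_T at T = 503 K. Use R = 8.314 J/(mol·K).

k_S/k_T = (A_S/A_T)·exp[−(E_S−E_T)/(RT)] = (A_S/A_T)·exp[(E_T−E_S)/(RT)].
(E_T−E_S)/(RT) = (128−63.0)×10³/(8.314×503) = 65000/4182 = 15.54.
k_S/k_T = (6.85×10^5/4.54×10^13)·exp(15.54) = 1.509×10^-8 × 5.627×10^6 = 0.0849.
Since E_S < E_T, lowering the temperature improves selectivity toward S.

0.0849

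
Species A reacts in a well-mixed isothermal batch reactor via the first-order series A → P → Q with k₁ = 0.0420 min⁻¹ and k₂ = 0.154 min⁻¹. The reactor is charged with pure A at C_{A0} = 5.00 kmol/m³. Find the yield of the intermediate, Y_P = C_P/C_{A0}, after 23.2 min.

0.131

The intermediate concentration in a first-order A→B→C sequence is C_P = k₁C_{A0}(e^(−k₁t) − e^(−k₂t))/(k₂−k₁).
e^(−k₁t) = e^(−0.0420×23.2) = e^(−0.9744) = 0.3774; e^(−k₂t) = e^(−3.573) = 0.02808.
C_P = 0.0420×5.00/(0.154−0.0420) × (0.3774−0.02808) = 1.875×0.3493 = 0.6550 kmol/m³.
Y_P = C_P/C_{A0} = 0.6550/5.00 = 0.131.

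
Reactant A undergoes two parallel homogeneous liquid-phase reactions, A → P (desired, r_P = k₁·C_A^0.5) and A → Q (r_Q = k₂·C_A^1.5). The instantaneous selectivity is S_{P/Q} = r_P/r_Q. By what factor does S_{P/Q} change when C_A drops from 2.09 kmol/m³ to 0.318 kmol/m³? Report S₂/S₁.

6.57

S_{P/Q} = (k₁/k₂)·C_A⁻¹, so S₂/S₁ = (C_{A,2}/C_{A,1})⁻¹.
= 2.09/0.318 = 6.57.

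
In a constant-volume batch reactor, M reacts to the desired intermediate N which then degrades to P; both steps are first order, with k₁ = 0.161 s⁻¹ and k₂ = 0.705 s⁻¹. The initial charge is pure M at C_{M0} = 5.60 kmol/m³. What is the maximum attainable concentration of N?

At the optimum, C_{N,max}/C_{M0} = (k₁/k₂)^[k₂/(k₂−k₁)].
= (0.161/0.705)^(0.705/(0.705−0.161)) = (0.2284)^(1.296) = 0.1475.
C_{N,max} = 0.1475×5.60 = 0.826 kmol/m³.

0.826 kmol/m³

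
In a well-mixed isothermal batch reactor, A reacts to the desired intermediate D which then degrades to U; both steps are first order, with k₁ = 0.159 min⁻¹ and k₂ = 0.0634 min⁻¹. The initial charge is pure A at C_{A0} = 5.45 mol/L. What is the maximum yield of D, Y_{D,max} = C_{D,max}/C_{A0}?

0.543

Evaluating C_D at t_opt = ln(k₂/k₁)/(k₂−k₁) gives C_{D,max}/C_{A0} = (k₁/k₂)^[k₂/(k₂−k₁)].
= (0.159/0.0634)^(0.0634/(0.0634−0.159)) = (2.508)^(-0.6632) = 0.5435.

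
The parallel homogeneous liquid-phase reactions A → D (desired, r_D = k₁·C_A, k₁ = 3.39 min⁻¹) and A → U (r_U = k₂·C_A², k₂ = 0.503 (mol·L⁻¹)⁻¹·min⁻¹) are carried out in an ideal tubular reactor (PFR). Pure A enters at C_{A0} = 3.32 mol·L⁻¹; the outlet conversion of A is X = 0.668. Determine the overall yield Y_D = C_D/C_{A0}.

C_A = C_{A0}(1−X) = 1.102 mol·L⁻¹.
Along a PFR/batch, dC_D/dC_A = −r_D/(r_D+r_U) = −k₁/(k₁+k₂·C_A).
Integrating from C_{A0} to C_A: C_D = (3.39/0.503)·ln[(3.39+0.503·3.32)/(3.39+0.503·1.10)] = 6.740·ln(5.060/3.944) = 1.679 mol·L⁻¹.
Y_D = C_D/C_{A0} = 1.679/3.32 = 0.506.

0.506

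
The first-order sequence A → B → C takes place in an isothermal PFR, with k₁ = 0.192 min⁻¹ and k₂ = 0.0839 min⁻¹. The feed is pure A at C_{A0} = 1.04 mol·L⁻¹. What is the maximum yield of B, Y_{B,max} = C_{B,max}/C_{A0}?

At the optimum, C_{B,max}/C_{A0} = (k₁/k₂)^[k₂/(k₂−k₁)].
= (0.192/0.0839)^(0.0839/(0.0839−0.192)) = (2.288)^(-0.7761) = 0.5260.

0.526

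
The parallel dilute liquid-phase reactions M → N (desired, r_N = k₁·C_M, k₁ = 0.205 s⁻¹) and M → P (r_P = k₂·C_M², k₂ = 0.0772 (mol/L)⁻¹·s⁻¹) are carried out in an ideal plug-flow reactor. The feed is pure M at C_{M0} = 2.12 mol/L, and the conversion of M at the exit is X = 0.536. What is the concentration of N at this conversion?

C_M = C_{M0}(1−X) = 0.9837 mol/L.
Along a PFR/batch, dC_N/dC_M = −r_N/(r_N+r_P) = −k₁/(k₁+k₂·C_M).
Integrating from C_{M0} to C_M: C_N = (0.205/0.0772)·ln[(0.205+0.0772·2.12)/(0.205+0.0772·0.984)] = 2.655·ln(0.3687/0.2809) = 0.7216 mol/L.

0.722 mol/L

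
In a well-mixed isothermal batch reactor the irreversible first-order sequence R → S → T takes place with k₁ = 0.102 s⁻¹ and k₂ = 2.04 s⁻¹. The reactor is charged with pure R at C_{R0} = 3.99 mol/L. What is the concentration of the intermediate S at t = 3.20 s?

0.151 mol/L

Solving the coupled first-order balances gives C_S(t) = [k₁/(k₂−k₁)]·C_{R0}·(e^(−k₁t) − e^(−k₂t)).
e^(−k₁t) = e^(−0.102×3.20) = e^(−0.3264) = 0.7215; e^(−k₂t) = e^(−6.528) = 0.001462.
C_S = 0.102×3.99/(2.04−0.102) × (0.7215−0.001462) = 0.2100×0.7201 = 0.1512 mol/L.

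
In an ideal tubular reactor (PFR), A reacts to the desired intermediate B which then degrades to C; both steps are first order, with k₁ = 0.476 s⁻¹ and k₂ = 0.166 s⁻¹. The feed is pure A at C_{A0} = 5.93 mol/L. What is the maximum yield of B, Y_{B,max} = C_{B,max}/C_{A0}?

Evaluating C_B at τ_opt = ln(k₂/k₁)/(k₂−k₁) gives C_{B,max}/C_{A0} = (k₁/k₂)^[k₂/(k₂−k₁)].
= (0.476/0.166)^(0.166/(0.166−0.476)) = (2.867)^(-0.5355) = 0.5689.

0.569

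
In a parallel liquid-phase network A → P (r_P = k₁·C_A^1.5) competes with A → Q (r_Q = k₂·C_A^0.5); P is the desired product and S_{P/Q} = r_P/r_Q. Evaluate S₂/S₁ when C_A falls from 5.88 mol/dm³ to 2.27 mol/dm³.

0.386

S_{P/Q} = (k₁/k₂)·C_A, so S₂/S₁ = (C_{A,2}/C_{A,1}).
= 2.27/5.88 = 0.386.
Selectivity toward P falls as C_A falls — high-concentration operation is favoured.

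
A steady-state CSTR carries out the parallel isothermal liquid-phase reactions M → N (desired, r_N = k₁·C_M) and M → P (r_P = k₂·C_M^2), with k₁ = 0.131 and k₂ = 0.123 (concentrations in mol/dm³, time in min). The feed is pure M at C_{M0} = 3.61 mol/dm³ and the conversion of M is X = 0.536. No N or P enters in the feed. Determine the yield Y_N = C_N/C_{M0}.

0.208

Exit C_M = C_{M0}(1−X) = 3.61×0.464 = 1.675 mol/dm³.
A CSTR operates uniformly at the exit composition, giving r_N = 0.2194 and r_P = 0.3451 (each k·C_M^n at C_M = 1.675).
Fraction of consumed M going to N: r_N/(r_N+r_P) = 0.3887.
C_N = 0.3887·C_{M0}·X = 0.3887×3.61×0.536 = 0.752 mol/dm³; Y_N = C_N/C_{M0} = 0.208.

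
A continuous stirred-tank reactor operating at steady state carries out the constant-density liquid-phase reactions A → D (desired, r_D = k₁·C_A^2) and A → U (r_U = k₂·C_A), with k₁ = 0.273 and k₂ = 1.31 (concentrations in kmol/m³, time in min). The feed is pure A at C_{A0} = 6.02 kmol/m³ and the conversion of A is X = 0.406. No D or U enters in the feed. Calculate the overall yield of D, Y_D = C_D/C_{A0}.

Exit C_A = C_{A0}(1−X) = 6.02×0.594 = 3.576 kmol/m³.
A CSTR operates uniformly at the exit composition, giving r_D = 3.491 and r_U = 4.684 (each k·C_A^n at C_A = 3.576).
Fraction of consumed A going to D: r_D/(r_D+r_U) = 0.4270.
C_D = 0.4270·C_{A0}·X = 0.4270×6.02×0.406 = 1.04 kmol/m³; Y_D = C_D/C_{A0} = 0.173.

0.173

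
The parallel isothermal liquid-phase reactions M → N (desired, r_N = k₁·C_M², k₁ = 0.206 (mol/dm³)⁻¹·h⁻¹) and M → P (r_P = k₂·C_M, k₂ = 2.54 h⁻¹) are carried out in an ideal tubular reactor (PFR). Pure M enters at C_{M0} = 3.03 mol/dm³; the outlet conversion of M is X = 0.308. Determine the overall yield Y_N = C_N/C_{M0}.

C_M = C_{M0}(1−X) = 2.097 mol/dm³.
Along a PFR/batch, dC_P/dC_M = −r_P/(r_N+r_P) = −k₂/(k₂+k₁·C_M).
Integrating from C_{M0} to C_M: C_P = (2.54/0.206)·ln[(2.54+0.206·3.03)/(2.54+0.206·2.10)] = 12.33·ln(3.164/2.972) = 0.7729 mol/dm³.
Then C_N = (C_{M0}−C_M) − C_P = 0.9332 − 0.7729 = 0.1604 mol/dm³.
Y_N = C_N/C_{M0} = 0.1604/3.03 = 0.0529.

0.0529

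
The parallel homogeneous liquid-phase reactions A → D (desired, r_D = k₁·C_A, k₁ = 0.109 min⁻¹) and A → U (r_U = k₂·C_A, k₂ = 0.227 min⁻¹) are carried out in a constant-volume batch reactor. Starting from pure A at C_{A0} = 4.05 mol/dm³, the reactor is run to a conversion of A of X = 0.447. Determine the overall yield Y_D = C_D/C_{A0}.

C_A = C_{A0}(1−X) = 2.240 mol/dm³.
Both paths are first order in A, so the instantaneous fraction to D is constant: dC_D/d(−C_A) = k₁/(k₁+k₂) = 0.3244.
C_D = 0.3244·(C_{A0}−C_A) = 0.3244×1.810 = 0.587 mol/dm³.
Y_D = C_D/C_{A0} = 0.5873/4.05 = 0.145.

0.145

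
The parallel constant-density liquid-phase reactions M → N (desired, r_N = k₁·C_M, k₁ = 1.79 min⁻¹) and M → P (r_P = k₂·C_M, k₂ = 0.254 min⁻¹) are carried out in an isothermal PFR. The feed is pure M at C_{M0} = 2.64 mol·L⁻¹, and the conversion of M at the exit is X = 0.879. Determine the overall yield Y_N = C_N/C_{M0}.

0.770

C_M = C_{M0}(1−X) = 0.3194 mol·L⁻¹.
Both paths are first order in M, so the instantaneous fraction to N is constant: dC_N/d(−C_M) = k₁/(k₁+k₂) = 0.8757.
C_N = 0.8757·(C_{M0}−C_M) = 0.8757×2.321 = 2.03 mol·L⁻¹.
Y_N = C_N/C_{M0} = 2.032/2.64 = 0.770.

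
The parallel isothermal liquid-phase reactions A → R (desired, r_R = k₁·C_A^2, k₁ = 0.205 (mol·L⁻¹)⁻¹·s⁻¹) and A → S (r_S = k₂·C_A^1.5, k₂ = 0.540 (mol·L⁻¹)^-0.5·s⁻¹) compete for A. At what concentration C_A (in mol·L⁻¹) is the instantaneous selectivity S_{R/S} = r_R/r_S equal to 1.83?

23.2 mol·L⁻¹

S_{R/S} = (k₁/k₂)·C_A^0.5 ⇒ C_A = (S·k₂/k₁)^(2).
= (1.83×0.540/0.205)^(2) = (4.820)^(2) = 23.2 mol·L⁻¹.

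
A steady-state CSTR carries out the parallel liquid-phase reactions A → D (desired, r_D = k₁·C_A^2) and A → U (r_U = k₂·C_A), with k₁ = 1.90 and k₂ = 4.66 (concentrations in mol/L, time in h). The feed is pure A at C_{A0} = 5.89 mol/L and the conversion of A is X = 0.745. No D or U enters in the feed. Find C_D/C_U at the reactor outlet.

Exit C_A = C_{A0}(1−X) = 5.89×0.255 = 1.502 mol/L.
In a CSTR the entire volume is at exit conditions, so r_D = 1.90×1.502^2 = 4.286 and r_U = 4.66×1.502 = 6.999.
Overall selectivity = C_D/C_U = r_Dτ/(r_Uτ) = r_D/r_U = 0.612.

0.612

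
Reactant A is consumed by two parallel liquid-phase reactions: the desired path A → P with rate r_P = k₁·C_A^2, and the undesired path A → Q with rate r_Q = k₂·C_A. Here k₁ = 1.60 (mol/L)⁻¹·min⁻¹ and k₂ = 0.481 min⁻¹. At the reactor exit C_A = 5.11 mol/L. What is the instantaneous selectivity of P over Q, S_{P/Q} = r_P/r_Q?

17.0

S_{P/Q} = r_P/r_Q = (k₁·C_A^2)/(k₂·C_A) = (k₁/k₂)·C_A.
= (1.60×5.110^2) / (0.481×5.110) = 41.78/2.458 = 17.0.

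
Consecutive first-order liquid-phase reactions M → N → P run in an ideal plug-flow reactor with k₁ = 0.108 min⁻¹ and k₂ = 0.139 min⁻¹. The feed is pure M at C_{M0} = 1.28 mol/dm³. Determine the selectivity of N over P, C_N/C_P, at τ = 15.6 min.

0.437

The intermediate concentration in a first-order A→B→C sequence is C_N = k₁C_{M0}(e^(−k₁τ) − e^(−k₂τ))/(k₂−k₁).
e^(−k₁τ) = e^(−0.108×15.6) = e^(−1.685) = 0.1855; e^(−k₂τ) = e^(−2.168) = 0.1144.
C_N = 0.108×1.28/(0.139−0.108) × (0.1855−0.1144) = 4.459×0.07112 = 0.3172 mol/dm³.
C_M = C_{M0}e^(−k₁τ) = 0.2374 mol/dm³, so C_P = C_{M0}−C_M−C_N = 0.7254 mol/dm³; C_N/C_P = 0.437.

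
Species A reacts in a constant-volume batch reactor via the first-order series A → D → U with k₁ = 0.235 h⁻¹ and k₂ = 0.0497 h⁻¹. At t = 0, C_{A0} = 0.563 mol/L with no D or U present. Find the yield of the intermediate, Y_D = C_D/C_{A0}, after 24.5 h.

Solving the coupled first-order balances gives C_D(t) = [k₁/(k₂−k₁)]·C_{A0}·(e^(−k₁t) − e^(−k₂t)).
e^(−k₁t) = e^(−0.235×24.5) = e^(−5.757) = 0.003159; e^(−k₂t) = e^(−1.218) = 0.2959.
C_D = 0.235×0.563/(0.0497−0.235) × (0.003159−0.2959) = (-0.7140)×(-0.2928) = 0.2090 mol/L.
Y_D = C_D/C_{A0} = 0.2090/0.563 = 0.371.

0.371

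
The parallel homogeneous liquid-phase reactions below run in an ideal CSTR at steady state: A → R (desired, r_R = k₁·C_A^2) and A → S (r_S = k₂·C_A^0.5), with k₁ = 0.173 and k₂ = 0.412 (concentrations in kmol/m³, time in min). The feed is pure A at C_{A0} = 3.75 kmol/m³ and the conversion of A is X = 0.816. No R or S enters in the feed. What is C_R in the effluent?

Exit C_A = C_{A0}(1−X) = 3.75×0.184 = 0.6900 kmol/m³.
A CSTR operates uniformly at the exit composition, giving r_R = 0.08237 and r_S = 0.3422 (each k·C_A^n at C_A = 0.6900).
Fraction of consumed A going to R: r_R/(r_R+r_S) = 0.1940.
C_R = 0.1940·C_{A0}·X = 0.1940×3.75×0.816 = 0.594 kmol/m³.

0.594 kmol/m³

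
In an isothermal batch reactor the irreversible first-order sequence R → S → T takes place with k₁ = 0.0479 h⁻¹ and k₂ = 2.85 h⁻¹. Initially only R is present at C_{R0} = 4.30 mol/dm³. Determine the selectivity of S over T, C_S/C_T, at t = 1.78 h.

0.236

Solving the coupled first-order balances gives C_S(t) = [k₁/(k₂−k₁)]·C_{R0}·(e^(−k₁t) − e^(−k₂t)).
e^(−k₁t) = e^(−0.0479×1.78) = e^(−0.08526) = 0.9183; e^(−k₂t) = e^(−5.073) = 0.006264.
C_S = 0.0479×4.30/(2.85−0.0479) × (0.9183−0.006264) = 0.07351×0.9120 = 0.06704 mol/dm³.
C_R = C_{R0}e^(−k₁t) = 3.949 mol/dm³, so C_T = C_{R0}−C_R−C_S = 0.2844 mol/dm³; C_S/C_T = 0.236.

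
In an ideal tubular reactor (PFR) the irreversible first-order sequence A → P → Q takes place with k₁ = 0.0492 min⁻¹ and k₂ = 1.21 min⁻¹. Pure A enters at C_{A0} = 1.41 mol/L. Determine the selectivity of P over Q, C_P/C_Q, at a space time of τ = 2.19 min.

Solving the coupled first-order balances gives C_P(τ) = [k₁/(k₂−k₁)]·C_{A0}·(e^(−k₁τ) − e^(−k₂τ)).
e^(−k₁τ) = e^(−0.0492×2.19) = e^(−0.1077) = 0.8979; e^(−k₂τ) = e^(−2.650) = 0.07066.
C_P = 0.0492×1.41/(1.21−0.0492) × (0.8979−0.07066) = 0.05976×0.8272 = 0.04944 mol/L.
C_A = C_{A0}e^(−k₁τ) = 1.266 mol/L, so C_Q = C_{A0}−C_A−C_P = 0.09459 mol/L; C_P/C_Q = 0.523.

0.523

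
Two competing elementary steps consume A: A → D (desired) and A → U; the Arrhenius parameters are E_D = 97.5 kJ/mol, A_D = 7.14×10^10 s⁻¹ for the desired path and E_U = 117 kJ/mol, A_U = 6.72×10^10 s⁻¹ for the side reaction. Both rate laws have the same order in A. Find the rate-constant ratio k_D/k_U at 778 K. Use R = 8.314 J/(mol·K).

With equal orders, S_{D/U} = k_D/k_U = (A_D/A_U)·exp[(E_U−E_D)/(RT)].
(E_U−E_D)/(RT) = (117−97.5)×10³/(8.314×778) = 19500/6468 = 3.015.
k_D/k_U = (7.14×10^10/6.72×10^10)·exp(3.015) = 1.062 × 20.38 = 21.7.
Since E_D < E_U, lowering the temperature improves selectivity toward D.

21.7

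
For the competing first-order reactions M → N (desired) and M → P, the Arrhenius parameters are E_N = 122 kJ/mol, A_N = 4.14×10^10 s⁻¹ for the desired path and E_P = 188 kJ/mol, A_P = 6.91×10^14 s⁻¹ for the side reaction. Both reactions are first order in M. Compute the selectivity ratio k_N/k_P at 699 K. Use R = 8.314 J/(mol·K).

5.13

Since both paths have the same order in M, the concentration cancels and S_{N/P} = k_N/k_P = (A_N/A_P)·exp[(E_P−E_N)/(RT)].
(E_P−E_N)/(RT) = (188−122)×10³/(8.314×699) = 66000/5811 = 11.36.
k_N/k_P = (4.14×10^10/6.91×10^14)·exp(11.36) = 5.991×10^-5 × 85547 = 5.13.
Since E_N < E_P, lowering the temperature improves selectivity toward N.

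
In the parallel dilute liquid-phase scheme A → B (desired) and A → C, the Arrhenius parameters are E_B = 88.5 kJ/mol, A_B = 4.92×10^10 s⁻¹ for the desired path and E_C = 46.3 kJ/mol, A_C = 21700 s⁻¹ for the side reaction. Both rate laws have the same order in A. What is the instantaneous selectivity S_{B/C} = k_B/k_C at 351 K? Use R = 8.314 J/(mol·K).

Since both paths have the same order in A, the concentration cancels and S_{B/C} = k_B/k_C = (A_B/A_C)·exp[(E_C−E_B)/(RT)].
(E_C−E_B)/(RT) = (46.3−88.5)×10³/(8.314×351) = -42200/2918 = -14.46.
k_B/k_C = (4.92×10^10/21700)·exp(-14.46) = 2.267×10^6 × 5.245×10^-7 = 1.19.

1.19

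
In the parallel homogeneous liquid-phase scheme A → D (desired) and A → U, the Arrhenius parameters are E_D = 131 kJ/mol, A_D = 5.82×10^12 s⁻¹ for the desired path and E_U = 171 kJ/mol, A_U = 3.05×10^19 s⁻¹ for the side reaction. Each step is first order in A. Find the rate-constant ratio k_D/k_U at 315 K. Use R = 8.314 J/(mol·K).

Since both paths have the same order in A, the concentration cancels and S_{D/U} = k_D/k_U = (A_D/A_U)·exp[(E_U−E_D)/(RT)].
(E_U−E_D)/(RT) = (171−131)×10³/(8.314×315) = 40000/2619 = 15.27.
k_D/k_U = (5.82×10^12/3.05×10^19)·exp(15.27) = 1.908×10^-7 × 4.297×10^6 = 0.820.
Since E_D < E_U, lowering the temperature improves selectivity toward D.

0.820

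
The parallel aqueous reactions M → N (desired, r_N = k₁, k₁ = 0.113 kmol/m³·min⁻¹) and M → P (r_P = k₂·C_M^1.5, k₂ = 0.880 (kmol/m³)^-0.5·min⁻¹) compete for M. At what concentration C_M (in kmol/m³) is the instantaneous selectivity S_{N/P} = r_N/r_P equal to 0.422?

S_{N/P} = (k₁/k₂)·C_M^-1.5 ⇒ C_M = (S·k₂/k₁)^(1/(-1.5)).
= (0.422×0.880/0.113)^(-0.6667) = (3.286)^(-0.6667) = 0.452 kmol/m³.

0.452 kmol/m³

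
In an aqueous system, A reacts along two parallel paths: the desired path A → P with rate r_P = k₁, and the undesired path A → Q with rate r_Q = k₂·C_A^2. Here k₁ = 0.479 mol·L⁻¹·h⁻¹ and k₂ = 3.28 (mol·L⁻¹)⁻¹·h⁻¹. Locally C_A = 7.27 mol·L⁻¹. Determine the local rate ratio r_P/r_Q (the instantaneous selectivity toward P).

0.00276

S_{P/Q} = r_P/r_Q = (k₁)/(k₂·C_A^2) = (k₁/k₂)·C_A^-2.
= (0.479) / (3.28×7.270^2) = 0.4790/173.4 = 0.00276.
The undesired path is higher order in A, so low C_A (CSTR or dilute feed) favours P.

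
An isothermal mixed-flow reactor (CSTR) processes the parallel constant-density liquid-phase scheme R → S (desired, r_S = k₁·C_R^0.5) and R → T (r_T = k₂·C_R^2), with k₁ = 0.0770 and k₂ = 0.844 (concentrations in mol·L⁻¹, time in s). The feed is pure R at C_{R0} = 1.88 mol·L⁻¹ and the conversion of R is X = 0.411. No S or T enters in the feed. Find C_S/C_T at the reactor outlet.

0.0783

Exit C_R = C_{R0}(1−X) = 1.88×0.589 = 1.107 mol·L⁻¹.
A CSTR operates uniformly at the exit composition, giving r_S = 0.08103 and r_T = 1.035 (each k·C_R^n at C_R = 1.107).
Overall selectivity = C_S/C_T = r_Sτ/(r_Tτ) = r_S/r_T = 0.0783.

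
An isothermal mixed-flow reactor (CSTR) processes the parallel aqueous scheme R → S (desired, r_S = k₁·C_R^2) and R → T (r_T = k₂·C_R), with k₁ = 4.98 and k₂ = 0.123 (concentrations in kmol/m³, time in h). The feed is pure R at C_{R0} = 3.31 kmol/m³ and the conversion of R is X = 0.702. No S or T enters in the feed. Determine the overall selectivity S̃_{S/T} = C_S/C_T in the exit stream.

Exit C_R = C_{R0}(1−X) = 3.31×0.298 = 0.9864 kmol/m³.
A CSTR operates uniformly at the exit composition, giving r_S = 4.845 and r_T = 0.1213 (each k·C_R^n at C_R = 0.9864).
Overall selectivity = C_S/C_T = r_Sτ/(r_Tτ) = r_S/r_T = 39.9.

39.9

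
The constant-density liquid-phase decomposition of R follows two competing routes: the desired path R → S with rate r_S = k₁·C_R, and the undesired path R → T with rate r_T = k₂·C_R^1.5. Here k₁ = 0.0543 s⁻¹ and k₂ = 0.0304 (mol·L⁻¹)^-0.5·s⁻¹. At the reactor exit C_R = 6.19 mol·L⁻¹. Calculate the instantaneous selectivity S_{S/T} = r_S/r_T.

0.718

S_{S/T} = r_S/r_T = (k₁·C_R)/(k₂·C_R^1.5) = (k₁/k₂)·C_R^-0.5.
= (0.0543×6.190) / (0.0304×6.190^1.5) = 0.3361/0.4682 = 0.718.
The undesired path is higher order in R, so low C_R (CSTR or dilute feed) favours S.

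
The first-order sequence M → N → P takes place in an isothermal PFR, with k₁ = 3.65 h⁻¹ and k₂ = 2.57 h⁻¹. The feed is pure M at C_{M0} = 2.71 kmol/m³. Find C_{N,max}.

1.18 kmol/m³

At the optimum, C_{N,max}/C_{M0} = (k₁/k₂)^[k₂/(k₂−k₁)].
= (3.65/2.57)^(2.57/(2.57−3.65)) = (1.420)^(-2.380) = 0.4340.
C_{N,max} = 0.4340×2.71 = 1.18 kmol/m³.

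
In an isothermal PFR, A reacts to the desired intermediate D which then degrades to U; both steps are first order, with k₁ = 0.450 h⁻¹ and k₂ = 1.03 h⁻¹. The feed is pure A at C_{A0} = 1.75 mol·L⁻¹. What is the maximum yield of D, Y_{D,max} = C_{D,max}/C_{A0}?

0.230

At the optimum, C_{D,max}/C_{A0} = (k₁/k₂)^[k₂/(k₂−k₁)].
= (0.450/1.03)^(1.03/(1.03−0.450)) = (0.4369)^(1.776) = 0.2298.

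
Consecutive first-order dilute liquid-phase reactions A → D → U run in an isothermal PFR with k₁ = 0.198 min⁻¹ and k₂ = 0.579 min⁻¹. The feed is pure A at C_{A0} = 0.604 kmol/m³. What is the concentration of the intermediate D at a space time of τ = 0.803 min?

0.0706 kmol/m³

The intermediate concentration in a first-order A→B→C sequence is C_D = k₁C_{A0}(e^(−k₁τ) − e^(−k₂τ))/(k₂−k₁).
e^(−k₁τ) = e^(−0.198×0.803) = e^(−0.1590) = 0.8530; e^(−k₂τ) = e^(−0.4649) = 0.6282.
C_D = 0.198×0.604/(0.579−0.198) × (0.8530−0.6282) = 0.3139×0.2248 = 0.07057 kmol/m³.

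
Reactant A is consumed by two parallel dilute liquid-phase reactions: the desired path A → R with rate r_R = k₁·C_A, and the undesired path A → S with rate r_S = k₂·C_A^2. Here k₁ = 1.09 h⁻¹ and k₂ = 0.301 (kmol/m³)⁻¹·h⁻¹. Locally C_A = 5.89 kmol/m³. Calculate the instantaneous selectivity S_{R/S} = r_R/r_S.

S_{R/S} = r_R/r_S = (k₁·C_A)/(k₂·C_A^2) = (k₁/k₂)·C_A⁻¹.
= (1.09×5.890) / (0.301×5.890^2) = 6.420/10.44 = 0.615.

0.615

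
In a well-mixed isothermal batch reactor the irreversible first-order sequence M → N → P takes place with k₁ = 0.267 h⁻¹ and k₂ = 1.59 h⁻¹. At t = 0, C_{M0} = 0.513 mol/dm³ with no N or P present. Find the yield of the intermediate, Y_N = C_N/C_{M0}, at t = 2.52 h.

Solving the coupled first-order balances gives C_N(t) = [k₁/(k₂−k₁)]·C_{M0}·(e^(−k₁t) − e^(−k₂t)).
e^(−k₁t) = e^(−0.267×2.52) = e^(−0.6728) = 0.5103; e^(−k₂t) = e^(−4.007) = 0.01819.
C_N = 0.267×0.513/(1.59−0.267) × (0.5103−0.01819) = 0.1035×0.4921 = 0.05094 mol/dm³.
Y_N = C_N/C_{M0} = 0.05094/0.513 = 0.0993.

0.0993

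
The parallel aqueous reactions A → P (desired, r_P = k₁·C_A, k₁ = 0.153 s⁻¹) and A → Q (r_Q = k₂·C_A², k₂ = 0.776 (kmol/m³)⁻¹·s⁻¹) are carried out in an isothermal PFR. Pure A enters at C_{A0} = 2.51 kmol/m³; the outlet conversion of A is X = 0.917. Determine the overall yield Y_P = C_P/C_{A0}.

C_A = C_{A0}(1−X) = 0.2083 kmol/m³.
Along a PFR/batch, dC_P/dC_A = −r_P/(r_P+r_Q) = −k₁/(k₁+k₂·C_A).
Integrating from C_{A0} to C_A: C_P = (0.153/0.776)·ln[(0.153+0.776·2.51)/(0.153+0.776·0.208)] = 0.1972·ln(2.101/0.3147) = 0.3743 kmol/m³.
Y_P = C_P/C_{A0} = 0.3743/2.51 = 0.149.

0.149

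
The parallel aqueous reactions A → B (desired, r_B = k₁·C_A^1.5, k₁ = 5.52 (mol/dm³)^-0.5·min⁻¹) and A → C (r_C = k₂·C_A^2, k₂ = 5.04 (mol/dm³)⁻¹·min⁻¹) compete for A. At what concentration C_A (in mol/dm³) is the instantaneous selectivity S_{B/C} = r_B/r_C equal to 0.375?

S_{B/C} = (k₁/k₂)·C_A^-0.5 ⇒ C_A = (S·k₂/k₁)^(-2).
= (0.375×5.04/5.52)^(-2) = (0.3424)^(-2) = 8.53 mol/dm³.

8.53 mol/dm³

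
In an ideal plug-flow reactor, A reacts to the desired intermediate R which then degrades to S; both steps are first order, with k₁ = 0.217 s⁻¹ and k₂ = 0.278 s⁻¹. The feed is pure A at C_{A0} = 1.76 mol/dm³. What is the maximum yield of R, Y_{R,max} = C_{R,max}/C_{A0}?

Evaluating C_R at τ_opt = ln(k₂/k₁)/(k₂−k₁) gives C_{R,max}/C_{A0} = (k₁/k₂)^[k₂/(k₂−k₁)].
= (0.217/0.278)^(0.278/(0.278−0.217)) = (0.7806)^(4.557) = 0.3234.

0.323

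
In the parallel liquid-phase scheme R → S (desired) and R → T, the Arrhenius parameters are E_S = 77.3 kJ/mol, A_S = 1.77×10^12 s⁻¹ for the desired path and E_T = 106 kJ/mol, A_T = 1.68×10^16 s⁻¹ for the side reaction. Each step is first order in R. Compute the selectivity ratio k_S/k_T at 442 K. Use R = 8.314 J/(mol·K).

0.260

k_S/k_T = (A_S/A_T)·exp[−(E_S−E_T)/(RT)] = (A_S/A_T)·exp[(E_T−E_S)/(RT)].
(E_T−E_S)/(RT) = (106−77.3)×10³/(8.314×442) = 28700/3675 = 7.810.
k_S/k_T = (1.77×10^12/1.68×10^16)·exp(7.810) = 1.054×10^-4 × 2465 = 0.260.
Since E_S < E_T, lowering the temperature improves selectivity toward S.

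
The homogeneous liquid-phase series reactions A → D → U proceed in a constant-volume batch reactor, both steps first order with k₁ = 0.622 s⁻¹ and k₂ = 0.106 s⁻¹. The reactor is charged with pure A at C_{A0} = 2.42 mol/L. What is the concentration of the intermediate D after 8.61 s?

1.16 mol/L

For first-order series with pure A initially, C_D(t) = k₁C_{A0}/(k₂−k₁)·(e^(−k₁t) − e^(−k₂t)).
e^(−k₁t) = e^(−0.622×8.61) = e^(−5.355) = 0.004722; e^(−k₂t) = e^(−0.9127) = 0.4015.
C_D = 0.622×2.42/(0.106−0.622) × (0.004722−0.4015) = (-2.917)×(-0.3967) = 1.157 mol/L.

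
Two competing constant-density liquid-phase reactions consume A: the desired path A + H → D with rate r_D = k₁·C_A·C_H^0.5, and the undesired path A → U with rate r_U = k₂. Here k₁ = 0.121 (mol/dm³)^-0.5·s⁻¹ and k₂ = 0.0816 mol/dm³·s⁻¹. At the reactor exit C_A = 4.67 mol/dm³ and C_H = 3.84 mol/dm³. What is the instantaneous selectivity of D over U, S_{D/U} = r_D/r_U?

13.6

S_{D/U} = r_D/r_U = (k₁·C_A·C_H^0.5)/(k₂) = (k₁/k₂)·C_A·C_H^0.5.
= (0.121×4.670×3.840^0.5) / (0.0816) = 1.107/0.08160 = 13.6.
Since the desired path is higher order in A, keeping C_A high (PFR or concentrated feed) favours D.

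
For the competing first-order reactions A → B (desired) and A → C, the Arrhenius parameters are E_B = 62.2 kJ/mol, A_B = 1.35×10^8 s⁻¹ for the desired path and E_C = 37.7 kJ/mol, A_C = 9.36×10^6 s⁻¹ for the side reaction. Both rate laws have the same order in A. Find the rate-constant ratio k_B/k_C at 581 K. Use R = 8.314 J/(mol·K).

Since both paths have the same order in A, the concentration cancels and S_{B/C} = k_B/k_C = (A_B/A_C)·exp[(E_C−E_B)/(RT)].
(E_C−E_B)/(RT) = (37.7−62.2)×10³/(8.314×581) = -24500/4830 = -5.072.
k_B/k_C = (1.35×10^8/9.36×10^6)·exp(-5.072) = 14.42 × 0.006270 = 0.0904.
Since E_B > E_C, raising the temperature improves selectivity toward B.

0.0904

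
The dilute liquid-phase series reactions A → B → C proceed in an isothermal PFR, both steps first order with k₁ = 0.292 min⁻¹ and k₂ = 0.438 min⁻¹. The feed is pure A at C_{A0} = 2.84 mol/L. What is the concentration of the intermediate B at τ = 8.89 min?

0.308 mol/L

The intermediate concentration in a first-order A→B→C sequence is C_B = k₁C_{A0}(e^(−k₁τ) − e^(−k₂τ))/(k₂−k₁).
e^(−k₁τ) = e^(−0.292×8.89) = e^(−2.596) = 0.07458; e^(−k₂τ) = e^(−3.894) = 0.02037.
C_B = 0.292×2.84/(0.438−0.292) × (0.07458−0.02037) = 5.680×0.05421 = 0.3079 mol/L.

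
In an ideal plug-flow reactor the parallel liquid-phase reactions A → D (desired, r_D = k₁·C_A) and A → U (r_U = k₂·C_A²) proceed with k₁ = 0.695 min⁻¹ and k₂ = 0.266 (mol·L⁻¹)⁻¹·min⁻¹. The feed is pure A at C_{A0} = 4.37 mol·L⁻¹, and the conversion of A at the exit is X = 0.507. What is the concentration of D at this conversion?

0.997 mol·L⁻¹

C_A = C_{A0}(1−X) = 2.154 mol·L⁻¹.
Along a PFR/batch, dC_D/dC_A = −r_D/(r_D+r_U) = −k₁/(k₁+k₂·C_A).
Integrating from C_{A0} to C_A: C_D = (0.695/0.266)·ln[(0.695+0.266·4.37)/(0.695+0.266·2.15)] = 2.613·ln(1.857/1.268) = 0.9973 mol·L⁻¹.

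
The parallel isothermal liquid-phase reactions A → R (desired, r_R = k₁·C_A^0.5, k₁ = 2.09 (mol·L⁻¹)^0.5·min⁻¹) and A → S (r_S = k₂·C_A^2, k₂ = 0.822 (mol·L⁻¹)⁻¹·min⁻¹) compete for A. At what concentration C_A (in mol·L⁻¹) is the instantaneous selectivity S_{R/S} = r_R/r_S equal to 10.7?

S_{R/S} = (k₁/k₂)·C_A^-1.5 ⇒ C_A = (S·k₂/k₁)^(1/(-1.5)).
= (10.7×0.822/2.09)^(-0.6667) = (4.208)^(-0.6667) = 0.384 mol·L⁻¹.

0.384 mol·L⁻¹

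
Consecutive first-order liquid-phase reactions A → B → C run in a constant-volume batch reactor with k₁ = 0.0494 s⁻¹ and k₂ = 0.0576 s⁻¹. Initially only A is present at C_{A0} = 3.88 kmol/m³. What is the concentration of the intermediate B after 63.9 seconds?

0.406 kmol/m³

For first-order series with pure A initially, C_B(t) = k₁C_{A0}/(k₂−k₁)·(e^(−k₁t) − e^(−k₂t)).
e^(−k₁t) = e^(−0.0494×63.9) = e^(−3.157) = 0.04257; e^(−k₂t) = e^(−3.681) = 0.02521.
C_B = 0.0494×3.88/(0.0576−0.0494) × (0.04257−0.02521) = 23.37×0.01736 = 0.4058 kmol/m³.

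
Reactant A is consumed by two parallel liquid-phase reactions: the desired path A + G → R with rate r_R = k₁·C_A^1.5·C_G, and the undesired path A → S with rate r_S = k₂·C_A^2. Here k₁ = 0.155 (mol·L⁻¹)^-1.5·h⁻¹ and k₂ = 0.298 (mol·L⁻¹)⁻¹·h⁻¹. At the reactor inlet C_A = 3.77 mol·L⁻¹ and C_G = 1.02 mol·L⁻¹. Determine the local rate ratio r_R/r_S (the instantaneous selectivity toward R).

S_{R/S} = r_R/r_S = (k₁·C_A^1.5·C_G)/(k₂·C_A^2) = (k₁/k₂)·C_A^-0.5·C_G.
= (0.155×3.770^1.5×1.020) / (0.298×3.770^2) = 1.157/4.235 = 0.273.
The undesired path is higher order in A, so low C_A (CSTR or dilute feed) favours R.

0.273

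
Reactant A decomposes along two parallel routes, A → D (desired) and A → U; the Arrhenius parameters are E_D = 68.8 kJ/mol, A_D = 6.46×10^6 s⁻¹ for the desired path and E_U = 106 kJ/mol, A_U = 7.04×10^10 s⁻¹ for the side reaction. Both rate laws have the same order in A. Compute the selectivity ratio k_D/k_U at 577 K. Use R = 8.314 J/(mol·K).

0.214

With equal orders, S_{D/U} = k_D/k_U = (A_D/A_U)·exp[(E_U−E_D)/(RT)].
(E_U−E_D)/(RT) = (106−68.8)×10³/(8.314×577) = 37200/4797 = 7.755.
k_D/k_U = (6.46×10^6/7.04×10^10)·exp(7.755) = 9.176×10^-5 × 2332 = 0.214.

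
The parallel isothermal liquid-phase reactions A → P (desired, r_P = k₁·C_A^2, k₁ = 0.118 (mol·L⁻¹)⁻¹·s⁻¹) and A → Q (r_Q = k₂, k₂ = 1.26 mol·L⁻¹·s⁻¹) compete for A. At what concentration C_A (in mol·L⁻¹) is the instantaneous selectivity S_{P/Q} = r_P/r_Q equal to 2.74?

5.41 mol·L⁻¹

S_{P/Q} = (k₁/k₂)·C_A^2 ⇒ C_A = (S·k₂/k₁)^(0.5).
= (2.74×1.26/0.118)^(0.5) = (29.26)^(0.5) = 5.41 mol·L⁻¹.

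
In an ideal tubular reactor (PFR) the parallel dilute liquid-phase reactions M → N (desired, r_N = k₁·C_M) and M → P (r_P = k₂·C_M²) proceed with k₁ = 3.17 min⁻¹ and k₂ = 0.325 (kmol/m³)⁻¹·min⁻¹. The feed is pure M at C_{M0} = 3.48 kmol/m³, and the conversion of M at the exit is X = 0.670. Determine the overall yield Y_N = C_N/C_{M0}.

0.543

C_M = C_{M0}(1−X) = 1.148 kmol/m³.
Along a PFR/batch, dC_N/dC_M = −r_N/(r_N+r_P) = −k₁/(k₁+k₂·C_M).
Integrating from C_{M0} to C_M: C_N = (3.17/0.325)·ln[(3.17+0.325·3.48)/(3.17+0.325·1.15)] = 9.754·ln(4.301/3.543) = 1.890 kmol/m³.
Y_N = C_N/C_{M0} = 1.890/3.48 = 0.543.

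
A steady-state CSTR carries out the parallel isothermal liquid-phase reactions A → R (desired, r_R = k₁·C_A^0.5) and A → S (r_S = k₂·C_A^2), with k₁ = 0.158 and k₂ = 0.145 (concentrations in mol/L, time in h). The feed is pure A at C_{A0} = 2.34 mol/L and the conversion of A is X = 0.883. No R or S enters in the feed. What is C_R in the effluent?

1.83 mol/L

Exit C_A = C_{A0}(1−X) = 2.34×0.117 = 0.2738 mol/L.
A CSTR operates uniformly at the exit composition, giving r_R = 0.08267 and r_S = 0.01087 (each k·C_A^n at C_A = 0.2738).
Fraction of consumed A going to R: r_R/(r_R+r_S) = 0.8838.
C_R = 0.8838·C_{A0}·X = 0.8838×2.34×0.883 = 1.83 mol/L.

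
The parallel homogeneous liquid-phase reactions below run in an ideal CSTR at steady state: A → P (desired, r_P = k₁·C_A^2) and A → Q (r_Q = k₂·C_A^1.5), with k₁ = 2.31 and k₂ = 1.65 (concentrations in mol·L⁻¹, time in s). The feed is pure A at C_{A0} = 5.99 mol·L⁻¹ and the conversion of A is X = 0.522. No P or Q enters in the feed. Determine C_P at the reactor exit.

2.20 mol·L⁻¹

Exit C_A = C_{A0}(1−X) = 5.99×0.478 = 2.863 mol·L⁻¹.
In a CSTR the entire volume is at exit conditions, so r_P = 2.31×2.863^2 = 18.94 and r_Q = 1.65×2.863^1.5 = 7.994.
Fraction of consumed A going to P: r_P/(r_P+r_Q) = 0.7032.
C_P = 0.7032·C_{A0}·X = 0.7032×5.99×0.522 = 2.20 mol·L⁻¹.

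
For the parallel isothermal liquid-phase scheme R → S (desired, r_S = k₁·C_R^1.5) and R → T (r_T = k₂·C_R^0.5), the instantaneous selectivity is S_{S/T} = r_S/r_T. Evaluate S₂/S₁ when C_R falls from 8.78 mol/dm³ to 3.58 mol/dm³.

0.408

S_{S/T} = (k₁/k₂)·C_R, so S₂/S₁ = (C_{R,2}/C_{R,1}).
= 3.58/8.78 = 0.408.
Selectivity toward S falls as C_R falls — high-concentration operation is favoured.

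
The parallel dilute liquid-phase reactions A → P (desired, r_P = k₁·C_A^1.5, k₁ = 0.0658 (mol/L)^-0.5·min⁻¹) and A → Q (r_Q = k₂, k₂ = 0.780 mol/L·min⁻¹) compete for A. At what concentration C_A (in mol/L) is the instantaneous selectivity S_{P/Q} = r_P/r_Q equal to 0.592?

S_{P/Q} = (k₁/k₂)·C_A^1.5 ⇒ C_A = (S·k₂/k₁)^(1/1.5).
= (0.592×0.780/0.0658)^(0.6667) = (7.018)^(0.6667) = 3.67 mol/L.

3.67 mol/L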